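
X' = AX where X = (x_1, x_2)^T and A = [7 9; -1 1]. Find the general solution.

x_1(t) = -3K_1e^(4t) - 3K_2te^(4t) - K_2e^(4t), x_2(t) = K_1e^(4t) + K_2te^(4t)

Coefficient matrix A = [[7, 9], [-1, 1]].
Characteristic polynomial det(A - λI) = λ^2 - 8λ + 16 = 0.
Single eigenvalue λ = 4 with algebraic multiplicity 2.
Eigenvector v = (-3,1); generalized eigenvector w with (A-λI)w=v is (-1,0).
General solution: e^(4t)[K_1·v + K_2·(t·v + w)].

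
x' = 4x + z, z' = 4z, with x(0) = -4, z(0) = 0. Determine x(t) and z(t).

Coefficient matrix A = [[4, 1], [0, 4]].
Characteristic polynomial det(A - λI) = λ^2 - 8λ + 16 = 0.
Single eigenvalue λ = 4 with algebraic multiplicity 2.
Eigenvector v = (-1,0); generalized eigenvector w with (A-λI)w=v is (3,-1).
General solution: e^(4t)[c_1·v + c_2·(t·v + w)].
Applying x(0)=-4, z(0)=0 gives c_1=4, c_2=0.

x(t) = -4e^(4t), z(t) = 0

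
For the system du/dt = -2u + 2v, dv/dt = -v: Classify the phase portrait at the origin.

A = [[-2,2],[0,-1]]; det(A-λI) = λ^2 + 3λ + 2.
λ = -1, -2: both negative.

stable node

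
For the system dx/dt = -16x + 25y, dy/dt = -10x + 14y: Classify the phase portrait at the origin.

A = [[-16,25],[-10,14]]; det(A-λI) = λ^2 + 2λ + 26.
λ = -1 ± 5i: negative real part.

stable spiral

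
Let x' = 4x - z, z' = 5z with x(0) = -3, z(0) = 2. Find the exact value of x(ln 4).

-2304

A = [[4,-1],[0,5]]; eigenvalues λ = 4, 5.
Eigenvectors: (-1,0) for λ=4, (-1,1) for λ=5.
From the initial condition, c_1 = 1, c_2 = 2.
x(ln 4) = (1)(4^4)(-1) + (2)(4^5)(-1) = -2304.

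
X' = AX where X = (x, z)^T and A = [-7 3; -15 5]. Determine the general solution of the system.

x(t) = C_1e^(-t)sin(3t) - C_2e^(-t)cos(3t), z(t) = 2C_1e^(-t)sin(3t) + C_1e^(-t)cos(3t) + C_2e^(-t)sin(3t) - 2C_2e^(-t)cos(3t)

Coefficient matrix A = [[-7, 3], [-15, 5]].
Characteristic polynomial det(A - λI) = λ^2 + 2λ + 10 = 0.
Eigenvalues λ = -1 ± 3i (complex conjugate pair).
For λ=-1+3i: an eigenvector is (0,1) - i(1,2) = (0 - i, 1 - 2i).
A real fundamental pair from Re and Im of e^((-1+3i)t)v: X_1 = e^(-t)(cos(3t)·(0,1) + sin(3t)·(1,2)), X_2 = e^(-t)(sin(3t)·(0,1) - cos(3t)·(1,2)).
General solution: C_1X_1 + C_2X_2.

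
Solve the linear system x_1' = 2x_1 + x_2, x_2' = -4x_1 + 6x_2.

x_1(t) = K_1e^(4t) + K_2te^(4t) - 2K_2e^(4t), x_2(t) = 2K_1e^(4t) + 2K_2te^(4t) - 3K_2e^(4t)

Coefficient matrix A = [[2, 1], [-4, 6]].
Characteristic polynomial det(A - λI) = λ^2 - 8λ + 16 = 0.
Single eigenvalue λ = 4 with algebraic multiplicity 2.
Eigenvector v = (1,2); generalized eigenvector w with (A-λI)w=v is (-2,-3).
General solution: e^(4t)[K_1·v + K_2·(t·v + w)].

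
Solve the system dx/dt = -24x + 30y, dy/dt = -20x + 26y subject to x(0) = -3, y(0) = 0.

Coefficient matrix A = [[-24, 30], [-20, 26]].
Characteristic polynomial det(A - λI) = λ^2 - 2λ - 24 = 0.
Eigenvalues λ = -4, 6.
For λ=-4: (A-λI) row 1 is [-20, 30], so an eigenvector is (-3, -2).
For λ=6: (A-λI) row 1 is [-30, 30], so an eigenvector is (1, 1).
General solution: c_1e^(-4t)(-3,-2) + c_2e^(6t)(1,1).
Applying x(0)=-3, y(0)=0 gives c_1=3, c_2=6.

x(t) = 6e^(6t) - 9e^(-4t), y(t) = 6e^(6t) - 6e^(-4t)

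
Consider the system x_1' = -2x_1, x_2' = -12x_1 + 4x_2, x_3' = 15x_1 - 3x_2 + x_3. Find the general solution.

Coefficient matrix A = [[-2, 0, 0], [-12, 4, 0], [15, -3, 1]].
det(A - λI) = 0 gives eigenvalues λ = 4, -2, 1.
For λ=4: eigenvector (0,1,-1).
For λ=-2: eigenvector (1,2,-3).
For λ=1: eigenvector (0,0,1).
General solution: C_1e^(4t)(0,1,-1) + C_2e^(-2t)(1,2,-3) + C_3e^(t)(0,0,1).

x_1(t) = C_2e^(-2t), x_2(t) = C_1e^(4t) + 2C_2e^(-2t), x_3(t) = -C_1e^(4t) - 3C_2e^(-2t) + C_3e^(t)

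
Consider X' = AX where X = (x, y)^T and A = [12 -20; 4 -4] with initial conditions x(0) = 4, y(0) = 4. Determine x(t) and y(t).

x(t) = -12e^(4t)sin(4t) + 4e^(4t)cos(4t), y(t) = -4e^(4t)sin(4t) + 4e^(4t)cos(4t)

Coefficient matrix A = [[12, -20], [4, -4]].
Characteristic polynomial det(A - λI) = λ^2 - 8λ + 32 = 0.
Eigenvalues λ = 4 ± 4i (complex conjugate pair).
For λ=4+4i: an eigenvector is (-1,0) - i(-2,-1) = (-1 + 2i, 0 + i).
A real fundamental pair from Re and Im of e^((4+4i)t)v: X_1 = e^(4t)(cos(4t)·(-1,0) + sin(4t)·(-2,-1)), X_2 = e^(4t)(sin(4t)·(-1,0) - cos(4t)·(-2,-1)).
General solution: C_1X_1 + C_2X_2.
Applying x(0)=4, y(0)=4 gives C_1=4, C_2=4.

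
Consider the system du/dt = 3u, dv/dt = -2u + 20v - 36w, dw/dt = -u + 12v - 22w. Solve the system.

Coefficient matrix A = [[3, 0, 0], [-2, 20, -36], [-1, 12, -22]].
det(A - λI) = 0 gives eigenvalues λ = 3, 2, -4.
For λ=3: eigenvector (1,-2,-1).
For λ=2: eigenvector (0,2,1).
For λ=-4: eigenvector (0,-3,-2).
General solution: K_1e^(3t)(1,-2,-1) + K_2e^(2t)(0,2,1) + K_3e^(-4t)(0,-3,-2).

u(t) = K_1e^(3t), v(t) = -2K_1e^(3t) + 2K_2e^(2t) - 3K_3e^(-4t), w(t) = -K_1e^(3t) + K_2e^(2t) - 2K_3e^(-4t)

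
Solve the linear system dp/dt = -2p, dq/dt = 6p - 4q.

p(t) = -C_2e^(-2t), q(t) = C_1e^(-4t) - 3C_2e^(-2t)

Coefficient matrix A = [[-2, 0], [6, -4]].
Characteristic polynomial det(A - λI) = λ^2 + 6λ + 8 = 0.
Eigenvalues λ = -4, -2.
For λ=-4: (A-λI) row 1 is [2, 0], so an eigenvector is (0, 1).
For λ=-2: (A-λI) row 2 is [6, -2], so an eigenvector is (-1, -3).
General solution: C_1e^(-4t)(0,1) + C_2e^(-2t)(-1,-3).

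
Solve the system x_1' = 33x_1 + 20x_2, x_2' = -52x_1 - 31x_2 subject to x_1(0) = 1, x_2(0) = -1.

Coefficient matrix A = [[33, 20], [-52, -31]].
Characteristic polynomial det(A - λI) = λ^2 - 2λ + 17 = 0.
Eigenvalues λ = 1 ± 4i (complex conjugate pair).
For λ=1+4i: an eigenvector is (-2,3) - i(-1,2) = (-2 + i, 3 - 2i).
A real fundamental pair from Re and Im of e^((1+4i)t)v: X_1 = e^(t)(cos(4t)·(-2,3) + sin(4t)·(-1,2)), X_2 = e^(t)(sin(4t)·(-2,3) - cos(4t)·(-1,2)).
General solution: c_1X_1 + c_2X_2.
Applying x_1(0)=1, x_2(0)=-1 gives c_1=-1, c_2=-1.

x_1(t) = 3e^(t)sin(4t) + e^(t)cos(4t), x_2(t) = -5e^(t)sin(4t) - e^(t)cos(4t)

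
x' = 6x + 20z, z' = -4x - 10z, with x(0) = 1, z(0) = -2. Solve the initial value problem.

Coefficient matrix A = [[6, 20], [-4, -10]].
Characteristic polynomial det(A - λI) = λ^2 + 4λ + 20 = 0.
Eigenvalues λ = -2 ± 4i (complex conjugate pair).
For λ=-2+4i: an eigenvector is (-1,0) - i(-2,1) = (-1 + 2i, 0 - i).
A real fundamental pair from Re and Im of e^((-2+4i)t)v: X_1 = e^(-2t)(cos(4t)·(-1,0) + sin(4t)·(-2,1)), X_2 = e^(-2t)(sin(4t)·(-1,0) - cos(4t)·(-2,1)).
General solution: C_1X_1 + C_2X_2.
Applying x(0)=1, z(0)=-2 gives C_1=3, C_2=2.

x(t) = -8e^(-2t)sin(4t) + e^(-2t)cos(4t), z(t) = 3e^(-2t)sin(4t) - 2e^(-2t)cos(4t)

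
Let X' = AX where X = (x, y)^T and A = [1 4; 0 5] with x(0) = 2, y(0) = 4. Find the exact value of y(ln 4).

A = [[1,4],[0,5]]; eigenvalues λ = 1, 5.
Eigenvectors: (1,0) for λ=1, (-1,-1) for λ=5.
From the initial condition, c_1 = -2, c_2 = -4.
y(ln 4) = (-2)(4^1)(0) + (-4)(4^5)(-1) = 4096.

4096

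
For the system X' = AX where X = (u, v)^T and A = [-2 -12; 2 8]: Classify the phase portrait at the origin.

unstable node

A = [[-2,-12],[2,8]]; det(A-λI) = λ^2 - 6λ + 8.
λ = 4, 2: both positive.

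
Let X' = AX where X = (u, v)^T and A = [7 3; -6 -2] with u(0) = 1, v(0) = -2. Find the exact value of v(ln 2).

A = [[7,3],[-6,-2]]; eigenvalues λ = 4, 1.
Eigenvectors: (1,-1) for λ=4, (1,-2) for λ=1.
From the initial condition, c_1 = 0, c_2 = 1.
v(ln 2) = (0)(2^4)(-1) + (1)(2^1)(-2) = -4.

-4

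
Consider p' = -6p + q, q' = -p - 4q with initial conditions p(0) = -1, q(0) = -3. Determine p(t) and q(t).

p(t) = -2te^(-5t) - e^(-5t), q(t) = -2te^(-5t) - 3e^(-5t)

Coefficient matrix A = [[-6, 1], [-1, -4]].
Characteristic polynomial det(A - λI) = λ^2 + 10λ + 25 = 0.
Single eigenvalue λ = -5 with algebraic multiplicity 2.
Eigenvector v = (1,1); generalized eigenvector w with (A-λI)w=v is (-3,-2).
General solution: e^(-5t)[K_1·v + K_2·(t·v + w)].
Applying p(0)=-1, q(0)=-3 gives K_1=-7, K_2=-2.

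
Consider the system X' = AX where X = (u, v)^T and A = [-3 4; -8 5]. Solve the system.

u(t) = -K_1e^(t)cos(4t) - K_2e^(t)sin(4t), v(t) = K_1e^(t)sin(4t) - K_1e^(t)cos(4t) - K_2e^(t)sin(4t) - K_2e^(t)cos(4t)

Coefficient matrix A = [[-3, 4], [-8, 5]].
Characteristic polynomial det(A - λI) = λ^2 - 2λ + 17 = 0.
Eigenvalues λ = 1 ± 4i (complex conjugate pair).
For λ=1+4i: an eigenvector is (-1,-1) - i(0,1) = (-1, -1 - i).
A real fundamental pair from Re and Im of e^((1+4i)t)v: X_1 = e^(t)(cos(4t)·(-1,-1) + sin(4t)·(0,1)), X_2 = e^(t)(sin(4t)·(-1,-1) - cos(4t)·(0,1)).
General solution: K_1X_1 + K_2X_2.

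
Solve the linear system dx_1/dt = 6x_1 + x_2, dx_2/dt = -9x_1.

Coefficient matrix A = [[6, 1], [-9, 0]].
Characteristic polynomial det(A - λI) = λ^2 - 6λ + 9 = 0.
Single eigenvalue λ = 3 with algebraic multiplicity 2.
Eigenvector v = (-1,3); generalized eigenvector w with (A-λI)w=v is (0,-1).
General solution: e^(3t)[c_1·v + c_2·(t·v + w)].

x_1(t) = -c_1e^(3t) - c_2te^(3t), x_2(t) = 3c_1e^(3t) + 3c_2te^(3t) - c_2e^(3t)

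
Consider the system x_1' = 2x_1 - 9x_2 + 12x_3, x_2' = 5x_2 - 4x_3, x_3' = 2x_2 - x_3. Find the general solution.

Coefficient matrix A = [[2, -9, 12], [0, 5, -4], [0, 2, -1]].
det(A - λI) = 0 gives eigenvalues λ = 2, 1, 3.
For λ=2: eigenvector (1,0,0).
For λ=1: eigenvector (3,-1,-1).
For λ=3: eigenvector (-6,2,1).
General solution: C_1e^(2t)(1,0,0) + C_2e^(t)(3,-1,-1) + C_3e^(3t)(-6,2,1).

x_1(t) = C_1e^(2t) + 3C_2e^(t) - 6C_3e^(3t), x_2(t) = -C_2e^(t) + 2C_3e^(3t), x_3(t) = -C_2e^(t) + C_3e^(3t)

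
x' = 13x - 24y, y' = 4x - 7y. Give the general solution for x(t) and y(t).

Coefficient matrix A = [[13, -24], [4, -7]].
Characteristic polynomial det(A - λI) = λ^2 - 6λ + 5 = 0.
Eigenvalues λ = 1, 5.
For λ=1: (A-λI) row 1 is [12, -24], so an eigenvector is (2, 1).
For λ=5: (A-λI) row 1 is [8, -24], so an eigenvector is (-3, -1).
General solution: c_1e^(t)(2,1) + c_2e^(5t)(-3,-1).

x(t) = 2c_1e^(t) - 3c_2e^(5t), y(t) = c_1e^(t) - c_2e^(5t)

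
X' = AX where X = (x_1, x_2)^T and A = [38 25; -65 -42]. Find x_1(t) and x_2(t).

Coefficient matrix A = [[38, 25], [-65, -42]].
Characteristic polynomial det(A - λI) = λ^2 + 4λ + 29 = 0.
Eigenvalues λ = -2 ± 5i (complex conjugate pair).
For λ=-2+5i: an eigenvector is (1,-2) - i(-2,3) = (1 + 2i, -2 - 3i).
A real fundamental pair from Re and Im of e^((-2+5i)t)v: X_1 = e^(-2t)(cos(5t)·(1,-2) + sin(5t)·(-2,3)), X_2 = e^(-2t)(sin(5t)·(1,-2) - cos(5t)·(-2,3)).
General solution: K_1X_1 + K_2X_2.

x_1(t) = -2K_1e^(-2t)sin(5t) + K_1e^(-2t)cos(5t) + K_2e^(-2t)sin(5t) + 2K_2e^(-2t)cos(5t), x_2(t) = 3K_1e^(-2t)sin(5t) - 2K_1e^(-2t)cos(5t) - 2K_2e^(-2t)sin(5t) - 3K_2e^(-2t)cos(5t)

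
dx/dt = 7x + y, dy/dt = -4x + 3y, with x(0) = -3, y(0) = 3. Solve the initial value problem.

Coefficient matrix A = [[7, 1], [-4, 3]].
Characteristic polynomial det(A - λI) = λ^2 - 10λ + 25 = 0.
Single eigenvalue λ = 5 with algebraic multiplicity 2.
Eigenvector v = (-1,2); generalized eigenvector w with (A-λI)w=v is (0,-1).
General solution: e^(5t)[K_1·v + K_2·(t·v + w)].
Applying x(0)=-3, y(0)=3 gives K_1=3, K_2=3.

x(t) = -3te^(5t) - 3e^(5t), y(t) = 6te^(5t) + 3e^(5t)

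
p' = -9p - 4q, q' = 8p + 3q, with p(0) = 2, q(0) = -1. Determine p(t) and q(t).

p(t) = -e^(-t) + 3e^(-5t), q(t) = 2e^(-t) - 3e^(-5t)

Coefficient matrix A = [[-9, -4], [8, 3]].
Characteristic polynomial det(A - λI) = λ^2 + 6λ + 5 = 0.
Eigenvalues λ = -1, -5.
For λ=-1: (A-λI) row 1 is [-8, -4], so an eigenvector is (1, -2).
For λ=-5: (A-λI) row 1 is [-4, -4], so an eigenvector is (1, -1).
General solution: C_1e^(-t)(1,-2) + C_2e^(-5t)(1,-1).
Applying p(0)=2, q(0)=-1 gives C_1=-1, C_2=3.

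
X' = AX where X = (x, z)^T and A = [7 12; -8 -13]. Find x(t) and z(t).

Coefficient matrix A = [[7, 12], [-8, -13]].
Characteristic polynomial det(A - λI) = λ^2 + 6λ + 5 = 0.
Eigenvalues λ = -1, -5.
For λ=-1: (A-λI) row 1 is [8, 12], so an eigenvector is (3, -2).
For λ=-5: (A-λI) row 1 is [12, 12], so an eigenvector is (-1, 1).
General solution: c_1e^(-t)(3,-2) + c_2e^(-5t)(-1,1).

x(t) = 3c_1e^(-t) - c_2e^(-5t), z(t) = -2c_1e^(-t) + c_2e^(-5t)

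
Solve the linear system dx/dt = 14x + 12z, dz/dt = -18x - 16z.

Coefficient matrix A = [[14, 12], [-18, -16]].
Characteristic polynomial det(A - λI) = λ^2 + 2λ - 8 = 0.
Eigenvalues λ = 2, -4.
For λ=2: (A-λI) row 1 is [12, 12], so an eigenvector is (1, -1).
For λ=-4: (A-λI) row 1 is [18, 12], so an eigenvector is (-2, 3).
General solution: C_1e^(2t)(1,-1) + C_2e^(-4t)(-2,3).

x(t) = C_1e^(2t) - 2C_2e^(-4t), z(t) = -C_1e^(2t) + 3C_2e^(-4t)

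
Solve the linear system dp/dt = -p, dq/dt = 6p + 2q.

p(t) = -c_2e^(-t), q(t) = c_1e^(2t) + 2c_2e^(-t)

Coefficient matrix A = [[-1, 0], [6, 2]].
Characteristic polynomial det(A - λI) = λ^2 - λ - 2 = 0.
Eigenvalues λ = 2, -1.
For λ=2: (A-λI) row 1 is [-3, 0], so an eigenvector is (0, 1).
For λ=-1: (A-λI) row 2 is [6, 3], so an eigenvector is (-1, 2).
General solution: c_1e^(2t)(0,1) + c_2e^(-t)(-1,2).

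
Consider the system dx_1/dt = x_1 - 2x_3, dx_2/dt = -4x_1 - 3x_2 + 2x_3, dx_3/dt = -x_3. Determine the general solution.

Coefficient matrix A = [[1, 0, -2], [-4, -3, 2], [0, 0, -1]].
det(A - λI) = 0 gives eigenvalues λ = -1, -3, 1.
For λ=-1: eigenvector (1,-1,1).
For λ=-3: eigenvector (0,1,0).
For λ=1: eigenvector (1,-1,0).
General solution: K_1e^(-t)(1,-1,1) + K_2e^(-3t)(0,1,0) + K_3e^(t)(1,-1,0).

x_1(t) = K_1e^(-t) + K_3e^(t), x_2(t) = -K_1e^(-t) + K_2e^(-3t) - K_3e^(t), x_3(t) = K_1e^(-t)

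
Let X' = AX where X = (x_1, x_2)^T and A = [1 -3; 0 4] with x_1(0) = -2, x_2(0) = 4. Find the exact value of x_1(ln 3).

-318

A = [[1,-3],[0,4]]; eigenvalues λ = 1, 4.
Eigenvectors: (1,0) for λ=1, (-1,1) for λ=4.
From the initial condition, c_1 = 2, c_2 = 4.
x_1(ln 3) = (2)(3^1)(1) + (4)(3^4)(-1) = -318.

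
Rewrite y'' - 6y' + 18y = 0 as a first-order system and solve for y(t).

y(t) = K_1e^(3t)cos(3t) + K_2e^(3t)sin(3t)

Let x_1 = y, x_2 = y'. Then x_1' = x_2 and x_2' = -18x_1 + 6x_2.
A = [[0,1],[-18,6]]; det(A-λI) = λ^2 - 6λ + 18.
Eigenvalues λ = 3 ± 3i.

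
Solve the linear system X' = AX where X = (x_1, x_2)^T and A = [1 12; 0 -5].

x_1(t) = 2C_1e^(-5t) + C_2e^(t), x_2(t) = -C_1e^(-5t)

Coefficient matrix A = [[1, 12], [0, -5]].
Characteristic polynomial det(A - λI) = λ^2 + 4λ - 5 = 0.
Eigenvalues λ = -5, 1.
For λ=-5: (A-λI) row 1 is [6, 12], so an eigenvector is (2, -1).
For λ=1: (A-λI) row 1 is [0, 12], so an eigenvector is (1, 0).
General solution: C_1e^(-5t)(2,-1) + C_2e^(t)(1,0).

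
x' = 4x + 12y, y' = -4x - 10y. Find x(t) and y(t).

Coefficient matrix A = [[4, 12], [-4, -10]].
Characteristic polynomial det(A - λI) = λ^2 + 6λ + 8 = 0.
Eigenvalues λ = -4, -2.
For λ=-4: (A-λI) row 1 is [8, 12], so an eigenvector is (3, -2).
For λ=-2: (A-λI) row 1 is [6, 12], so an eigenvector is (2, -1).
General solution: K_1e^(-4t)(3,-2) + K_2e^(-2t)(2,-1).

x(t) = 3K_1e^(-4t) + 2K_2e^(-2t), y(t) = -2K_1e^(-4t) - K_2e^(-2t)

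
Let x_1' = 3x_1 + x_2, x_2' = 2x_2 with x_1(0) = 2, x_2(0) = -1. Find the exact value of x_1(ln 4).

A = [[3,1],[0,2]]; eigenvalues λ = 2, 3.
Eigenvectors: (1,-1) for λ=2, (1,0) for λ=3.
From the initial condition, c_1 = 1, c_2 = 1.
x_1(ln 4) = (1)(4^2)(1) + (1)(4^3)(1) = 80.

80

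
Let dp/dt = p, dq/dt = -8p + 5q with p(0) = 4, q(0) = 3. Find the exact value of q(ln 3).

-1191

A = [[1,0],[-8,5]]; eigenvalues λ = 1, 5.
Eigenvectors: (1,2) for λ=1, (0,-1) for λ=5.
From the initial condition, c_1 = 4, c_2 = 5.
q(ln 3) = (4)(3^1)(2) + (5)(3^5)(-1) = -1191.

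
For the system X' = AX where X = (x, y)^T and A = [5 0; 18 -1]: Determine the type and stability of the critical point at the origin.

saddle

A = [[5,0],[18,-1]]; det(A-λI) = λ^2 - 4λ - 5.
λ = -1, 5: opposite signs.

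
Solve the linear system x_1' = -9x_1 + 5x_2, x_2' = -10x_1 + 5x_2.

Coefficient matrix A = [[-9, 5], [-10, 5]].
Characteristic polynomial det(A - λI) = λ^2 + 4λ + 5 = 0.
Eigenvalues λ = -2 ± i (complex conjugate pair).
For λ=-2+i: an eigenvector is (2,3) - i(1,1) = (2 - i, 3 - i).
A real fundamental pair from Re and Im of e^((-2+i)t)v: X_1 = e^(-2t)(cos(t)·(2,3) + sin(t)·(1,1)), X_2 = e^(-2t)(sin(t)·(2,3) - cos(t)·(1,1)).
General solution: K_1X_1 + K_2X_2.

x_1(t) = K_1e^(-2t)sin(t) + 2K_1e^(-2t)cos(t) + 2K_2e^(-2t)sin(t) - K_2e^(-2t)cos(t), x_2(t) = K_1e^(-2t)sin(t) + 3K_1e^(-2t)cos(t) + 3K_2e^(-2t)sin(t) - K_2e^(-2t)cos(t)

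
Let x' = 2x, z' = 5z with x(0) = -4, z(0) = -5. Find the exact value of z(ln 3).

A = [[2,0],[0,5]]; eigenvalues λ = 5, 2.
Eigenvectors: (0,-1) for λ=5, (1,0) for λ=2.
From the initial condition, c_1 = 5, c_2 = -4.
z(ln 3) = (5)(3^5)(-1) + (-4)(3^2)(0) = -1215.

-1215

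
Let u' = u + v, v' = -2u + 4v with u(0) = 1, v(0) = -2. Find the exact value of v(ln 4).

-320

A = [[1,1],[-2,4]]; eigenvalues λ = 2, 3.
Eigenvectors: (1,1) for λ=2, (-1,-2) for λ=3.
From the initial condition, c_1 = 4, c_2 = 3.
v(ln 4) = (4)(4^2)(1) + (3)(4^3)(-2) = -320.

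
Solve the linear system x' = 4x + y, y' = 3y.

Coefficient matrix A = [[4, 1], [0, 3]].
Characteristic polynomial det(A - λI) = λ^2 - 7λ + 12 = 0.
Eigenvalues λ = 4, 3.
For λ=4: (A-λI) row 1 is [0, 1], so an eigenvector is (-1, 0).
For λ=3: (A-λI) row 1 is [1, 1], so an eigenvector is (-1, 1).
General solution: K_1e^(4t)(-1,0) + K_2e^(3t)(-1,1).

x(t) = -K_1e^(4t) - K_2e^(3t), y(t) = K_2e^(3t)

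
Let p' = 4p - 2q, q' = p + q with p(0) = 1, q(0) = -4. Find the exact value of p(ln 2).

A = [[4,-2],[1,1]]; eigenvalues λ = 2, 3.
Eigenvectors: (-1,-1) for λ=2, (2,1) for λ=3.
From the initial condition, c_1 = 9, c_2 = 5.
p(ln 2) = (9)(2^2)(-1) + (5)(2^3)(2) = 44.

44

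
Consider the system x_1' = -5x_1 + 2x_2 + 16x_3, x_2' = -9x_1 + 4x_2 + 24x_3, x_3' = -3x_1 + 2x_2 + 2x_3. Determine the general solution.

Coefficient matrix A = [[-5, 2, 16], [-9, 4, 24], [-3, 2, 2]].
det(A - λI) = 0 gives eigenvalues λ = 1, -2, 2.
For λ=1: eigenvector (5,7,1).
For λ=-2: eigenvector (2,3,0).
For λ=2: eigenvector (4,6,1).
General solution: c_1e^(t)(5,7,1) + c_2e^(-2t)(2,3,0) + c_3e^(2t)(4,6,1).

x_1(t) = 5c_1e^(t) + 2c_2e^(-2t) + 4c_3e^(2t), x_2(t) = 7c_1e^(t) + 3c_2e^(-2t) + 6c_3e^(2t), x_3(t) = c_1e^(t) + c_3e^(2t)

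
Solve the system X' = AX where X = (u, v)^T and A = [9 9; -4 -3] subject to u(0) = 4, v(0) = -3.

Coefficient matrix A = [[9, 9], [-4, -3]].
Characteristic polynomial det(A - λI) = λ^2 - 6λ + 9 = 0.
Single eigenvalue λ = 3 with algebraic multiplicity 2.
Eigenvector v = (-3,2); generalized eigenvector w with (A-λI)w=v is (-2,1).
General solution: e^(3t)[K_1·v + K_2·(t·v + w)].
Applying u(0)=4, v(0)=-3 gives K_1=-2, K_2=1.

u(t) = -3te^(3t) + 4e^(3t), v(t) = 2te^(3t) - 3e^(3t)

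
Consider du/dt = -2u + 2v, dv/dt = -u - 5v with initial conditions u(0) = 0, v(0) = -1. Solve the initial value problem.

u(t) = -2e^(-3t) + 2e^(-4t), v(t) = e^(-3t) - 2e^(-4t)

Coefficient matrix A = [[-2, 2], [-1, -5]].
Characteristic polynomial det(A - λI) = λ^2 + 7λ + 12 = 0.
Eigenvalues λ = -3, -4.
For λ=-3: (A-λI) row 1 is [1, 2], so an eigenvector is (-2, 1).
For λ=-4: (A-λI) row 1 is [2, 2], so an eigenvector is (-1, 1).
General solution: C_1e^(-3t)(-2,1) + C_2e^(-4t)(-1,1).
Applying u(0)=0, v(0)=-1 gives C_1=1, C_2=-2.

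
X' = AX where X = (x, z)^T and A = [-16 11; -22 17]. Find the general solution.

x(t) = K_1e^(6t) + K_2e^(-5t), z(t) = 2K_1e^(6t) + K_2e^(-5t)

Coefficient matrix A = [[-16, 11], [-22, 17]].
Characteristic polynomial det(A - λI) = λ^2 - λ - 30 = 0.
Eigenvalues λ = 6, -5.
For λ=6: (A-λI) row 1 is [-22, 11], so an eigenvector is (1, 2).
For λ=-5: (A-λI) row 1 is [-11, 11], so an eigenvector is (1, 1).
General solution: K_1e^(6t)(1,2) + K_2e^(-5t)(1,1).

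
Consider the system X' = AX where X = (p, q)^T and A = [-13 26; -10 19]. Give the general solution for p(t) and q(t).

p(t) = -3C_1e^(3t)sin(2t) + 2C_1e^(3t)cos(2t) + 2C_2e^(3t)sin(2t) + 3C_2e^(3t)cos(2t), q(t) = -2C_1e^(3t)sin(2t) + C_1e^(3t)cos(2t) + C_2e^(3t)sin(2t) + 2C_2e^(3t)cos(2t)

Coefficient matrix A = [[-13, 26], [-10, 19]].
Characteristic polynomial det(A - λI) = λ^2 - 6λ + 13 = 0.
Eigenvalues λ = 3 ± 2i (complex conjugate pair).
For λ=3+2i: an eigenvector is (2,1) - i(-3,-2) = (2 + 3i, 1 + 2i).
A real fundamental pair from Re and Im of e^((3+2i)t)v: X_1 = e^(3t)(cos(2t)·(2,1) + sin(2t)·(-3,-2)), X_2 = e^(3t)(sin(2t)·(2,1) - cos(2t)·(-3,-2)).
General solution: C_1X_1 + C_2X_2.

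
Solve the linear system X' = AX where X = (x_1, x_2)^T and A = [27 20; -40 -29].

Coefficient matrix A = [[27, 20], [-40, -29]].
Characteristic polynomial det(A - λI) = λ^2 + 2λ + 17 = 0.
Eigenvalues λ = -1 ± 4i (complex conjugate pair).
For λ=-1+4i: an eigenvector is (1,-1) - i(2,-3) = (1 - 2i, -1 + 3i).
A real fundamental pair from Re and Im of e^((-1+4i)t)v: X_1 = e^(-t)(cos(4t)·(1,-1) + sin(4t)·(2,-3)), X_2 = e^(-t)(sin(4t)·(1,-1) - cos(4t)·(2,-3)).
General solution: c_1X_1 + c_2X_2.

x_1(t) = 2c_1e^(-t)sin(4t) + c_1e^(-t)cos(4t) + c_2e^(-t)sin(4t) - 2c_2e^(-t)cos(4t), x_2(t) = -3c_1e^(-t)sin(4t) - c_1e^(-t)cos(4t) - c_2e^(-t)sin(4t) + 3c_2e^(-t)cos(4t)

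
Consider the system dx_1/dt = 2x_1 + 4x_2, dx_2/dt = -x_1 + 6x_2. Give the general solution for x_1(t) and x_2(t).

x_1(t) = 2K_1e^(4t) + 2K_2te^(4t) - 3K_2e^(4t), x_2(t) = K_1e^(4t) + K_2te^(4t) - K_2e^(4t)

Coefficient matrix A = [[2, 4], [-1, 6]].
Characteristic polynomial det(A - λI) = λ^2 - 8λ + 16 = 0.
Single eigenvalue λ = 4 with algebraic multiplicity 2.
Eigenvector v = (2,1); generalized eigenvector w with (A-λI)w=v is (-3,-1).
General solution: e^(4t)[K_1·v + K_2·(t·v + w)].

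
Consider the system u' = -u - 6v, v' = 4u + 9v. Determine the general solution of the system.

Coefficient matrix A = [[-1, -6], [4, 9]].
Characteristic polynomial det(A - λI) = λ^2 - 8λ + 15 = 0.
Eigenvalues λ = 3, 5.
For λ=3: (A-λI) row 1 is [-4, -6], so an eigenvector is (-3, 2).
For λ=5: (A-λI) row 1 is [-6, -6], so an eigenvector is (1, -1).
General solution: C_1e^(3t)(-3,2) + C_2e^(5t)(1,-1).

u(t) = -3C_1e^(3t) + C_2e^(5t), v(t) = 2C_1e^(3t) - C_2e^(5t)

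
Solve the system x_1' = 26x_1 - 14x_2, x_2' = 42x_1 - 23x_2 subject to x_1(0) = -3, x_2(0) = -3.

Coefficient matrix A = [[26, -14], [42, -23]].
Characteristic polynomial det(A - λI) = λ^2 - 3λ - 10 = 0.
Eigenvalues λ = 5, -2.
For λ=5: (A-λI) row 1 is [21, -14], so an eigenvector is (2, 3).
For λ=-2: (A-λI) row 1 is [28, -14], so an eigenvector is (1, 2).
General solution: K_1e^(5t)(2,3) + K_2e^(-2t)(1,2).
Applying x_1(0)=-3, x_2(0)=-3 gives K_1=-3, K_2=3.

x_1(t) = -6e^(5t) + 3e^(-2t), x_2(t) = -9e^(5t) + 6e^(-2t)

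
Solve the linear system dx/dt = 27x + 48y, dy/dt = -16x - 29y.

x(t) = -2C_1e^(3t) - 3C_2e^(-5t), y(t) = C_1e^(3t) + 2C_2e^(-5t)

Coefficient matrix A = [[27, 48], [-16, -29]].
Characteristic polynomial det(A - λI) = λ^2 + 2λ - 15 = 0.
Eigenvalues λ = 3, -5.
For λ=3: (A-λI) row 1 is [24, 48], so an eigenvector is (-2, 1).
For λ=-5: (A-λI) row 1 is [32, 48], so an eigenvector is (-3, 2).
General solution: C_1e^(3t)(-2,1) + C_2e^(-5t)(-3,2).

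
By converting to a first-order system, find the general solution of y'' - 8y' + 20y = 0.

Let x_1 = y, x_2 = y'. Then x_1' = x_2 and x_2' = -20x_1 + 8x_2.
A = [[0,1],[-20,8]]; det(A-λI) = λ^2 - 8λ + 20.
Eigenvalues λ = 4 ± 2i.

y(t) = K_1e^(4t)cos(2t) + K_2e^(4t)sin(2t)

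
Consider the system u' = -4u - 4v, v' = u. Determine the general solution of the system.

u(t) = -2C_1e^(-2t) - 2C_2te^(-2t) + C_2e^(-2t), v(t) = C_1e^(-2t) + C_2te^(-2t)

Coefficient matrix A = [[-4, -4], [1, 0]].
Characteristic polynomial det(A - λI) = λ^2 + 4λ + 4 = 0.
Single eigenvalue λ = -2 with algebraic multiplicity 2.
Eigenvector v = (-2,1); generalized eigenvector w with (A-λI)w=v is (1,0).
General solution: e^(-2t)[C_1·v + C_2·(t·v + w)].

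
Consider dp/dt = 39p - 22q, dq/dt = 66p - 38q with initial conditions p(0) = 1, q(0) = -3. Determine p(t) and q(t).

Coefficient matrix A = [[39, -22], [66, -38]].
Characteristic polynomial det(A - λI) = λ^2 - λ - 30 = 0.
Eigenvalues λ = -5, 6.
For λ=-5: (A-λI) row 1 is [44, -22], so an eigenvector is (-1, -2).
For λ=6: (A-λI) row 1 is [33, -22], so an eigenvector is (-2, -3).
General solution: C_1e^(-5t)(-1,-2) + C_2e^(6t)(-2,-3).
Applying p(0)=1, q(0)=-3 gives C_1=9, C_2=-5.

p(t) = 10e^(6t) - 9e^(-5t), q(t) = 15e^(6t) - 18e^(-5t)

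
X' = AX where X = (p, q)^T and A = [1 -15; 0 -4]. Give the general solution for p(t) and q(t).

p(t) = c_1e^(t) - 3c_2e^(-4t), q(t) = -c_2e^(-4t)

Coefficient matrix A = [[1, -15], [0, -4]].
Characteristic polynomial det(A - λI) = λ^2 + 3λ - 4 = 0.
Eigenvalues λ = 1, -4.
For λ=1: (A-λI) row 1 is [0, -15], so an eigenvector is (1, 0).
For λ=-4: (A-λI) row 1 is [5, -15], so an eigenvector is (-3, -1).
General solution: c_1e^(t)(1,0) + c_2e^(-4t)(-3,-1).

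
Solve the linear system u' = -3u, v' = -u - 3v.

u(t) = C_2e^(-3t), v(t) = -C_1e^(-3t) - C_2te^(-3t) + C_2e^(-3t)

Coefficient matrix A = [[-3, 0], [-1, -3]].
Characteristic polynomial det(A - λI) = λ^2 + 6λ + 9 = 0.
Single eigenvalue λ = -3 with algebraic multiplicity 2.
Eigenvector v = (0,-1); generalized eigenvector w with (A-λI)w=v is (1,1).
General solution: e^(-3t)[C_1·v + C_2·(t·v + w)].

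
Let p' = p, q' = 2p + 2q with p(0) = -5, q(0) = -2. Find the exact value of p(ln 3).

A = [[1,0],[2,2]]; eigenvalues λ = 2, 1.
Eigenvectors: (0,-1) for λ=2, (-1,2) for λ=1.
From the initial condition, c_1 = 12, c_2 = 5.
p(ln 3) = (12)(3^2)(0) + (5)(3^1)(-1) = -15.

-15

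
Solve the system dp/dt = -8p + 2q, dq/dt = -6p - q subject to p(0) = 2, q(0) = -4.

p(t) = -14e^(-4t) + 16e^(-5t), q(t) = -28e^(-4t) + 24e^(-5t)

Coefficient matrix A = [[-8, 2], [-6, -1]].
Characteristic polynomial det(A - λI) = λ^2 + 9λ + 20 = 0.
Eigenvalues λ = -4, -5.
For λ=-4: (A-λI) row 1 is [-4, 2], so an eigenvector is (-1, -2).
For λ=-5: (A-λI) row 1 is [-3, 2], so an eigenvector is (2, 3).
General solution: K_1e^(-4t)(-1,-2) + K_2e^(-5t)(2,3).
Applying p(0)=2, q(0)=-4 gives K_1=14, K_2=8.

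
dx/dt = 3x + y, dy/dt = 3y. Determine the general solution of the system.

Coefficient matrix A = [[3, 1], [0, 3]].
Characteristic polynomial det(A - λI) = λ^2 - 6λ + 9 = 0.
Single eigenvalue λ = 3 with algebraic multiplicity 2.
Eigenvector v = (1,0); generalized eigenvector w with (A-λI)w=v is (-3,1).
General solution: e^(3t)[c_1·v + c_2·(t·v + w)].

x(t) = c_1e^(3t) + c_2te^(3t) - 3c_2e^(3t), y(t) = c_2e^(3t)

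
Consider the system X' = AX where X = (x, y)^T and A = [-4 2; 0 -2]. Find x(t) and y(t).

Coefficient matrix A = [[-4, 2], [0, -2]].
Characteristic polynomial det(A - λI) = λ^2 + 6λ + 8 = 0.
Eigenvalues λ = -2, -4.
For λ=-2: (A-λI) row 1 is [-2, 2], so an eigenvector is (1, 1).
For λ=-4: (A-λI) row 1 is [0, 2], so an eigenvector is (-1, 0).
General solution: K_1e^(-2t)(1,1) + K_2e^(-4t)(-1,0).

x(t) = K_1e^(-2t) - K_2e^(-4t), y(t) = K_1e^(-2t)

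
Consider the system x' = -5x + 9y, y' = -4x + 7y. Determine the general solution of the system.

Coefficient matrix A = [[-5, 9], [-4, 7]].
Characteristic polynomial det(A - λI) = λ^2 - 2λ + 1 = 0.
Single eigenvalue λ = 1 with algebraic multiplicity 2.
Eigenvector v = (-3,-2); generalized eigenvector w with (A-λI)w=v is (-1,-1).
General solution: e^(t)[K_1·v + K_2·(t·v + w)].

x(t) = -3K_1e^(t) - 3K_2te^(t) - K_2e^(t), y(t) = -2K_1e^(t) - 2K_2te^(t) - K_2e^(t)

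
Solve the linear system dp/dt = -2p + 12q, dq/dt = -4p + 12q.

Coefficient matrix A = [[-2, 12], [-4, 12]].
Characteristic polynomial det(A - λI) = λ^2 - 10λ + 24 = 0.
Eigenvalues λ = 4, 6.
For λ=4: (A-λI) row 1 is [-6, 12], so an eigenvector is (-2, -1).
For λ=6: (A-λI) row 1 is [-8, 12], so an eigenvector is (3, 2).
General solution: C_1e^(4t)(-2,-1) + C_2e^(6t)(3,2).

p(t) = -2C_1e^(4t) + 3C_2e^(6t), q(t) = -C_1e^(4t) + 2C_2e^(6t)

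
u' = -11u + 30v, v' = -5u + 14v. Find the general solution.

u(t) = -3C_1e^(-t) - 2C_2e^(4t), v(t) = -C_1e^(-t) - C_2e^(4t)

Coefficient matrix A = [[-11, 30], [-5, 14]].
Characteristic polynomial det(A - λI) = λ^2 - 3λ - 4 = 0.
Eigenvalues λ = -1, 4.
For λ=-1: (A-λI) row 1 is [-10, 30], so an eigenvector is (-3, -1).
For λ=4: (A-λI) row 1 is [-15, 30], so an eigenvector is (-2, -1).
General solution: C_1e^(-t)(-3,-1) + C_2e^(4t)(-2,-1).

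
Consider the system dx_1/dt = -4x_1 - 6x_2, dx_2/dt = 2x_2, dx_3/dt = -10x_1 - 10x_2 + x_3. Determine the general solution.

Coefficient matrix A = [[-4, -6, 0], [0, 2, 0], [-10, -10, 1]].
det(A - λI) = 0 gives eigenvalues λ = 1, 2, -4.
For λ=1: eigenvector (0,0,1).
For λ=2: eigenvector (-1,1,0).
For λ=-4: eigenvector (1,0,2).
General solution: c_1e^(t)(0,0,1) + c_2e^(2t)(-1,1,0) + c_3e^(-4t)(1,0,2).

x_1(t) = -c_2e^(2t) + c_3e^(-4t), x_2(t) = c_2e^(2t), x_3(t) = c_1e^(t) + 2c_3e^(-4t)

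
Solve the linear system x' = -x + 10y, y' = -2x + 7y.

Coefficient matrix A = [[-1, 10], [-2, 7]].
Characteristic polynomial det(A - λI) = λ^2 - 6λ + 13 = 0.
Eigenvalues λ = 3 ± 2i (complex conjugate pair).
For λ=3+2i: an eigenvector is (1,0) - i(-2,-1) = (1 + 2i, 0 + i).
A real fundamental pair from Re and Im of e^((3+2i)t)v: X_1 = e^(3t)(cos(2t)·(1,0) + sin(2t)·(-2,-1)), X_2 = e^(3t)(sin(2t)·(1,0) - cos(2t)·(-2,-1)).
General solution: C_1X_1 + C_2X_2.

x(t) = -2C_1e^(3t)sin(2t) + C_1e^(3t)cos(2t) + C_2e^(3t)sin(2t) + 2C_2e^(3t)cos(2t), y(t) = -C_1e^(3t)sin(2t) + C_2e^(3t)cos(2t)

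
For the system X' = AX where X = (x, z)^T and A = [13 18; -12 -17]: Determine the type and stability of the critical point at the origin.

A = [[13,18],[-12,-17]]; det(A-λI) = λ^2 + 4λ - 5.
λ = 1, -5: opposite signs.

saddle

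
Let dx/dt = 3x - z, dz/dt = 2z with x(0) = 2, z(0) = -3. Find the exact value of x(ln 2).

A = [[3,-1],[0,2]]; eigenvalues λ = 2, 3.
Eigenvectors: (1,1) for λ=2, (-1,0) for λ=3.
From the initial condition, c_1 = -3, c_2 = -5.
x(ln 2) = (-3)(2^2)(1) + (-5)(2^3)(-1) = 28.

28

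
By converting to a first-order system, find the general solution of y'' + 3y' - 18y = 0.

Let x_1 = y, x_2 = y'. Then x_1' = x_2 and x_2' = 18x_1 - 3x_2.
A = [[0,1],[18,-3]]; det(A-λI) = λ^2 + 3λ - 18.
Eigenvalues λ = -6, 3 with eigenvectors (1,-6), (1,3).

y(t) = c_1e^(-6t) + c_2e^(3t)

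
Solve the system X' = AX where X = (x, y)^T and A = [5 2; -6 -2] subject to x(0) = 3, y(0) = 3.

x(t) = 18e^(2t) - 15e^(t), y(t) = -27e^(2t) + 30e^(t)

Coefficient matrix A = [[5, 2], [-6, -2]].
Characteristic polynomial det(A - λI) = λ^2 - 3λ + 2 = 0.
Eigenvalues λ = 2, 1.
For λ=2: (A-λI) row 1 is [3, 2], so an eigenvector is (-2, 3).
For λ=1: (A-λI) row 1 is [4, 2], so an eigenvector is (-1, 2).
General solution: C_1e^(2t)(-2,3) + C_2e^(t)(-1,2).
Applying x(0)=3, y(0)=3 gives C_1=-9, C_2=15.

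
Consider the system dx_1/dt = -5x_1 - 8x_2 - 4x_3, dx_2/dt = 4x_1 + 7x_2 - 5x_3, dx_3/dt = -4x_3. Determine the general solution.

x_1(t) = -C_1e^(3t) - 2C_2e^(-t) + 4C_3e^(-4t), x_2(t) = C_1e^(3t) + C_2e^(-t) - C_3e^(-4t), x_3(t) = C_3e^(-4t)

Coefficient matrix A = [[-5, -8, -4], [4, 7, -5], [0, 0, -4]].
det(A - λI) = 0 gives eigenvalues λ = 3, -1, -4.
For λ=3: eigenvector (-1,1,0).
For λ=-1: eigenvector (-2,1,0).
For λ=-4: eigenvector (4,-1,1).
General solution: C_1e^(3t)(-1,1,0) + C_2e^(-t)(-2,1,0) + C_3e^(-4t)(4,-1,1).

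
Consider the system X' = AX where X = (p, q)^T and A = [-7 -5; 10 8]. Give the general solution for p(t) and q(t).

Coefficient matrix A = [[-7, -5], [10, 8]].
Characteristic polynomial det(A - λI) = λ^2 - λ - 6 = 0.
Eigenvalues λ = 3, -2.
For λ=3: (A-λI) row 1 is [-10, -5], so an eigenvector is (1, -2).
For λ=-2: (A-λI) row 1 is [-5, -5], so an eigenvector is (-1, 1).
General solution: K_1e^(3t)(1,-2) + K_2e^(-2t)(-1,1).

p(t) = K_1e^(3t) - K_2e^(-2t), q(t) = -2K_1e^(3t) + K_2e^(-2t)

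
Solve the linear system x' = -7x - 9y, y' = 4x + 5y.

x(t) = -3K_1e^(-t) - 3K_2te^(-t) - K_2e^(-t), y(t) = 2K_1e^(-t) + 2K_2te^(-t) + K_2e^(-t)

Coefficient matrix A = [[-7, -9], [4, 5]].
Characteristic polynomial det(A - λI) = λ^2 + 2λ + 1 = 0.
Single eigenvalue λ = -1 with algebraic multiplicity 2.
Eigenvector v = (-3,2); generalized eigenvector w with (A-λI)w=v is (-1,1).
General solution: e^(-t)[K_1·v + K_2·(t·v + w)].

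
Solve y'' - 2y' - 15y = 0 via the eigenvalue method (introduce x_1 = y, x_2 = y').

Let x_1 = y, x_2 = y'. Then x_1' = x_2 and x_2' = 15x_1 + 2x_2.
A = [[0,1],[15,2]]; det(A-λI) = λ^2 - 2λ - 15.
Eigenvalues λ = 5, -3 with eigenvectors (1,5), (1,-3).

y(t) = K_1e^(5t) + K_2e^(-3t)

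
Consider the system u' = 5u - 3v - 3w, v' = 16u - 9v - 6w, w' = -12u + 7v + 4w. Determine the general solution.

Coefficient matrix A = [[5, -3, -3], [16, -9, -6], [-12, 7, 4]].
det(A - λI) = 0 gives eigenvalues λ = 1, -3, 2.
For λ=1: eigenvector (3,6,-2).
For λ=-3: eigenvector (0,1,-1).
For λ=2: eigenvector (-1,-2,1).
General solution: K_1e^(t)(3,6,-2) + K_2e^(-3t)(0,1,-1) + K_3e^(2t)(-1,-2,1).

u(t) = 3K_1e^(t) - K_3e^(2t), v(t) = 6K_1e^(t) + K_2e^(-3t) - 2K_3e^(2t), w(t) = -2K_1e^(t) - K_2e^(-3t) + K_3e^(2t)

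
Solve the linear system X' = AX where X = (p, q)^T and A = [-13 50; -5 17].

p(t) = K_1e^(2t)sin(5t) + 3K_1e^(2t)cos(5t) + 3K_2e^(2t)sin(5t) - K_2e^(2t)cos(5t), q(t) = K_1e^(2t)cos(5t) + K_2e^(2t)sin(5t)

Coefficient matrix A = [[-13, 50], [-5, 17]].
Characteristic polynomial det(A - λI) = λ^2 - 4λ + 29 = 0.
Eigenvalues λ = 2 ± 5i (complex conjugate pair).
For λ=2+5i: an eigenvector is (3,1) - i(1,0) = (3 - i, 1).
A real fundamental pair from Re and Im of e^((2+5i)t)v: X_1 = e^(2t)(cos(5t)·(3,1) + sin(5t)·(1,0)), X_2 = e^(2t)(sin(5t)·(3,1) - cos(5t)·(1,0)).
General solution: K_1X_1 + K_2X_2.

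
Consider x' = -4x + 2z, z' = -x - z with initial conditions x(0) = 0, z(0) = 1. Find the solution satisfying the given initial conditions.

x(t) = 2e^(-2t) - 2e^(-3t), z(t) = 2e^(-2t) - e^(-3t)

Coefficient matrix A = [[-4, 2], [-1, -1]].
Characteristic polynomial det(A - λI) = λ^2 + 5λ + 6 = 0.
Eigenvalues λ = -3, -2.
For λ=-3: (A-λI) row 1 is [-1, 2], so an eigenvector is (2, 1).
For λ=-2: (A-λI) row 1 is [-2, 2], so an eigenvector is (1, 1).
General solution: C_1e^(-3t)(2,1) + C_2e^(-2t)(1,1).
Applying x(0)=0, z(0)=1 gives C_1=-1, C_2=2.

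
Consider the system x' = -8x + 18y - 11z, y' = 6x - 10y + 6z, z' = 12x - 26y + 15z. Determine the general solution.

Coefficient matrix A = [[-8, 18, -11], [6, -10, 6], [12, -26, 15]].
det(A - λI) = 0 gives eigenvalues λ = -4, -2, 3.
For λ=-4: eigenvector (1,-1,-2).
For λ=-2: eigenvector (-2,3,6).
For λ=3: eigenvector (-1,0,1).
General solution: c_1e^(-4t)(1,-1,-2) + c_2e^(-2t)(-2,3,6) + c_3e^(3t)(-1,0,1).

x(t) = c_1e^(-4t) - 2c_2e^(-2t) - c_3e^(3t), y(t) = -c_1e^(-4t) + 3c_2e^(-2t), z(t) = -2c_1e^(-4t) + 6c_2e^(-2t) + c_3e^(3t)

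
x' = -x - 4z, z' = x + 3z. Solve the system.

x(t) = 2K_1e^(t) + 2K_2te^(t) - K_2e^(t), z(t) = -K_1e^(t) - K_2te^(t)

Coefficient matrix A = [[-1, -4], [1, 3]].
Characteristic polynomial det(A - λI) = λ^2 - 2λ + 1 = 0.
Single eigenvalue λ = 1 with algebraic multiplicity 2.
Eigenvector v = (2,-1); generalized eigenvector w with (A-λI)w=v is (-1,0).
General solution: e^(t)[K_1·v + K_2·(t·v + w)].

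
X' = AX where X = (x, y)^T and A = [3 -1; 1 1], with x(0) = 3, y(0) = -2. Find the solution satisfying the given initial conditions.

x(t) = 5te^(2t) + 3e^(2t), y(t) = 5te^(2t) - 2e^(2t)

Coefficient matrix A = [[3, -1], [1, 1]].
Characteristic polynomial det(A - λI) = λ^2 - 4λ + 4 = 0.
Single eigenvalue λ = 2 with algebraic multiplicity 2.
Eigenvector v = (-1,-1); generalized eigenvector w with (A-λI)w=v is (-2,-1).
General solution: e^(2t)[c_1·v + c_2·(t·v + w)].
Applying x(0)=3, y(0)=-2 gives c_1=7, c_2=-5.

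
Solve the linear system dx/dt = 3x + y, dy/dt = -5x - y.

Coefficient matrix A = [[3, 1], [-5, -1]].
Characteristic polynomial det(A - λI) = λ^2 - 2λ + 2 = 0.
Eigenvalues λ = 1 ± i (complex conjugate pair).
For λ=1+i: an eigenvector is (0,1) - i(1,-2) = (0 - i, 1 + 2i).
A real fundamental pair from Re and Im of e^((1+i)t)v: X_1 = e^(t)(cos(t)·(0,1) + sin(t)·(1,-2)), X_2 = e^(t)(sin(t)·(0,1) - cos(t)·(1,-2)).
General solution: C_1X_1 + C_2X_2.

x(t) = C_1e^(t)sin(t) - C_2e^(t)cos(t), y(t) = -2C_1e^(t)sin(t) + C_1e^(t)cos(t) + C_2e^(t)sin(t) + 2C_2e^(t)cos(t)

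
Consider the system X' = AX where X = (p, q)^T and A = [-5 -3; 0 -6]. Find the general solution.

Coefficient matrix A = [[-5, -3], [0, -6]].
Characteristic polynomial det(A - λI) = λ^2 + 11λ + 30 = 0.
Eigenvalues λ = -5, -6.
For λ=-5: (A-λI) row 1 is [0, -3], so an eigenvector is (-1, 0).
For λ=-6: (A-λI) row 1 is [1, -3], so an eigenvector is (3, 1).
General solution: K_1e^(-5t)(-1,0) + K_2e^(-6t)(3,1).

p(t) = -K_1e^(-5t) + 3K_2e^(-6t), q(t) = K_2e^(-6t)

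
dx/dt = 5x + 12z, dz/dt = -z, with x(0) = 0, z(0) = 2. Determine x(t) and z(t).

x(t) = 4e^(5t) - 4e^(-t), z(t) = 2e^(-t)

Coefficient matrix A = [[5, 12], [0, -1]].
Characteristic polynomial det(A - λI) = λ^2 - 4λ - 5 = 0.
Eigenvalues λ = 5, -1.
For λ=5: (A-λI) row 1 is [0, 12], so an eigenvector is (1, 0).
For λ=-1: (A-λI) row 1 is [6, 12], so an eigenvector is (2, -1).
General solution: c_1e^(5t)(1,0) + c_2e^(-t)(2,-1).
Applying x(0)=0, z(0)=2 gives c_1=4, c_2=-2.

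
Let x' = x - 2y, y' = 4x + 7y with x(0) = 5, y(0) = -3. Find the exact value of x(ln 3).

-297

A = [[1,-2],[4,7]]; eigenvalues λ = 5, 3.
Eigenvectors: (-1,2) for λ=5, (-1,1) for λ=3.
From the initial condition, c_1 = 2, c_2 = -7.
x(ln 3) = (2)(3^5)(-1) + (-7)(3^3)(-1) = -297.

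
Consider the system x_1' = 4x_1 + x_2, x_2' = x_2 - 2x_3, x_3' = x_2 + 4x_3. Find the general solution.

x_1(t) = -C_1e^(4t) - C_2e^(2t) + C_3e^(3t), x_2(t) = 2C_2e^(2t) - C_3e^(3t), x_3(t) = -C_2e^(2t) + C_3e^(3t)

Coefficient matrix A = [[4, 1, 0], [0, 1, -2], [0, 1, 4]].
det(A - λI) = 0 gives eigenvalues λ = 4, 2, 3.
For λ=4: eigenvector (-1,0,0).
For λ=2: eigenvector (-1,2,-1).
For λ=3: eigenvector (1,-1,1).
General solution: C_1e^(4t)(-1,0,0) + C_2e^(2t)(-1,2,-1) + C_3e^(3t)(1,-1,1).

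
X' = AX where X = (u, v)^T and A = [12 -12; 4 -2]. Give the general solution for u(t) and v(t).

u(t) = 2c_1e^(6t) + 3c_2e^(4t), v(t) = c_1e^(6t) + 2c_2e^(4t)

Coefficient matrix A = [[12, -12], [4, -2]].
Characteristic polynomial det(A - λI) = λ^2 - 10λ + 24 = 0.
Eigenvalues λ = 6, 4.
For λ=6: (A-λI) row 1 is [6, -12], so an eigenvector is (2, 1).
For λ=4: (A-λI) row 1 is [8, -12], so an eigenvector is (3, 2).
General solution: c_1e^(6t)(2,1) + c_2e^(4t)(3,2).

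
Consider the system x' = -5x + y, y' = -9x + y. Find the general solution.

x(t) = K_1e^(-2t) + K_2te^(-2t), y(t) = 3K_1e^(-2t) + 3K_2te^(-2t) + K_2e^(-2t)

Coefficient matrix A = [[-5, 1], [-9, 1]].
Characteristic polynomial det(A - λI) = λ^2 + 4λ + 4 = 0.
Single eigenvalue λ = -2 with algebraic multiplicity 2.
Eigenvector v = (1,3); generalized eigenvector w with (A-λI)w=v is (0,1).
General solution: e^(-2t)[K_1·v + K_2·(t·v + w)].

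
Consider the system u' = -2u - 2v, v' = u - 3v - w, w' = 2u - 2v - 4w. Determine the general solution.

u(t) = 2C_1e^(-3t) + C_2e^(-4t) + C_3e^(-2t), v(t) = C_1e^(-3t) + C_2e^(-4t), w(t) = 2C_1e^(-3t) + 2C_2e^(-4t) + C_3e^(-2t)

Coefficient matrix A = [[-2, -2, 0], [1, -3, -1], [2, -2, -4]].
det(A - λI) = 0 gives eigenvalues λ = -3, -4, -2.
For λ=-3: eigenvector (2,1,2).
For λ=-4: eigenvector (1,1,2).
For λ=-2: eigenvector (1,0,1).
General solution: C_1e^(-3t)(2,1,2) + C_2e^(-4t)(1,1,2) + C_3e^(-2t)(1,0,1).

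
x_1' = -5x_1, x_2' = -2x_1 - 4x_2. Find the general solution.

x_1(t) = K_2e^(-5t), x_2(t) = K_1e^(-4t) + 2K_2e^(-5t)

Coefficient matrix A = [[-5, 0], [-2, -4]].
Characteristic polynomial det(A - λI) = λ^2 + 9λ + 20 = 0.
Eigenvalues λ = -4, -5.
For λ=-4: (A-λI) row 1 is [-1, 0], so an eigenvector is (0, 1).
For λ=-5: (A-λI) row 2 is [-2, 1], so an eigenvector is (1, 2).
General solution: K_1e^(-4t)(0,1) + K_2e^(-5t)(1,2).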